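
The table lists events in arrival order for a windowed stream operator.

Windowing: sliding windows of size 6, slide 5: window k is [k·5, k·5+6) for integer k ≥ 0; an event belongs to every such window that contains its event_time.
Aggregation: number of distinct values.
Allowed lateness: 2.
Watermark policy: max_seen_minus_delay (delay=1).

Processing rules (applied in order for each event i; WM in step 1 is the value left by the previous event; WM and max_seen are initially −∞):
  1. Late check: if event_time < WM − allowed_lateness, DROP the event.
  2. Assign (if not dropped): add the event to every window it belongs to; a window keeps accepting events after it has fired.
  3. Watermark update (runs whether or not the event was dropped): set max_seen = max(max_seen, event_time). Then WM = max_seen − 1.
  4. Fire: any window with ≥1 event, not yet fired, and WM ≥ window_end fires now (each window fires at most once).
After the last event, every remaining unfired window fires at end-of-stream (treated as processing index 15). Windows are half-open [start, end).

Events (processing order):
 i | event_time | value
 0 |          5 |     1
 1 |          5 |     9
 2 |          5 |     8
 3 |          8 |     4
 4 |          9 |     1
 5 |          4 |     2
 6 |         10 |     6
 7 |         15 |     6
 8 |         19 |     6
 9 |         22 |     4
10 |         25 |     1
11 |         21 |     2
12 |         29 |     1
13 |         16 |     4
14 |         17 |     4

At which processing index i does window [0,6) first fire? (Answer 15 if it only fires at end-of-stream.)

3

i=0 t=5 v=1: → [5,11),[0,6); WM=4
i=1 t=5 v=9: → [5,11),[0,6); WM=4
i=2 t=5 v=8: → [5,11),[0,6); WM=4
i=3 t=8 v=4: → [5,11); WM=7; [0,6) fires=3
i=4 t=9 v=1: → [5,11); WM=8
i=5 t=4 v=2: DROP (t<8-2); WM=8
i=6 t=10 v=6: → [10,16),[5,11); WM=9
i=7 t=15 v=6: → [15,21),[10,16); WM=14; [5,11) fires=5
i=8 t=19 v=6: → [15,21); WM=18; [10,16) fires=1
i=9 t=22 v=4: → [20,26); WM=21; [15,21) fires=1
i=10 t=25 v=1: → [25,31),[20,26); WM=24
i=11 t=21 v=2: DROP (t<24-2); WM=24
i=12 t=29 v=1: → [25,31); WM=28; [20,26) fires=2
i=13 t=16 v=4: DROP (t<28-2); WM=28
i=14 t=17 v=4: DROP (t<28-2); WM=28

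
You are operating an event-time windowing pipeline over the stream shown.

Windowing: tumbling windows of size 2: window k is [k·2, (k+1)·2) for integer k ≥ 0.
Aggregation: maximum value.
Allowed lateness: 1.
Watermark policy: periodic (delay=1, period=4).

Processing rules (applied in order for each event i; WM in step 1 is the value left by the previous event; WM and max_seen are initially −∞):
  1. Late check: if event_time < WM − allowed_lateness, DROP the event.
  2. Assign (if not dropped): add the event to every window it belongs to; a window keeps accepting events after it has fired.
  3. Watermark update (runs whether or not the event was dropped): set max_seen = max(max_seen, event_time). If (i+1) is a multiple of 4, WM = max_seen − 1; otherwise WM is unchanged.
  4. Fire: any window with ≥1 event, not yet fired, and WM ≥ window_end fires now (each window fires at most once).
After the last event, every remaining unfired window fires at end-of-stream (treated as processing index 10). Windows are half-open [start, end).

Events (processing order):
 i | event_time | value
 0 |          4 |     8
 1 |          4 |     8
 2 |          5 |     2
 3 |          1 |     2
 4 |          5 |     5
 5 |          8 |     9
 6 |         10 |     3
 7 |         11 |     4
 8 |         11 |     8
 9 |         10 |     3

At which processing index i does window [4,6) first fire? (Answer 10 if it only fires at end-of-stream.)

7

i=0 t=4 v=8: → [4,6); WM=−∞
i=1 t=4 v=8: → [4,6); WM=−∞
i=2 t=5 v=2: → [4,6); WM=−∞
i=3 t=1 v=2: → [0,2); WM=4; [0,2) fires=2
i=4 t=5 v=5: → [4,6); WM=4
i=5 t=8 v=9: → [8,10); WM=4
i=6 t=10 v=3: → [10,12); WM=4
i=7 t=11 v=4: → [10,12); WM=10; [4,6) fires=8 [8,10) fires=9
i=8 t=11 v=8: → [10,12); WM=10
i=9 t=10 v=3: → [10,12); WM=10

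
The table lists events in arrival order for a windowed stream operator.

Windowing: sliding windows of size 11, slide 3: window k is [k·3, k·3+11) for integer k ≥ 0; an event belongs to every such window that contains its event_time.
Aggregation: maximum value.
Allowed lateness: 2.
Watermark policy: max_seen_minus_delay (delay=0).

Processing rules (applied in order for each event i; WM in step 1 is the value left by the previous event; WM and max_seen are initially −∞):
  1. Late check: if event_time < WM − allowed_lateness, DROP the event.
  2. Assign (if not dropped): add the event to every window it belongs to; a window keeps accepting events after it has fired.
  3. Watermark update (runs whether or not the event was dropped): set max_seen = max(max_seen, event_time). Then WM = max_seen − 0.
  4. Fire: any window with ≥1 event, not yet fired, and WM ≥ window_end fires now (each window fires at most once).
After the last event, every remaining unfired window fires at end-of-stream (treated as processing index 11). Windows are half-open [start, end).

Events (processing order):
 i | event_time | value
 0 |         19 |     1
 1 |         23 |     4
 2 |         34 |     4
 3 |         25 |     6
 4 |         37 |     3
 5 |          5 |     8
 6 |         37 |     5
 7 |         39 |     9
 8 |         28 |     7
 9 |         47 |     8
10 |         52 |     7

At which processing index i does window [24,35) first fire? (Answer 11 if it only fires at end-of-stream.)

i=0 t=19 v=1: → [18,29),[15,26),[12,23),[9,20); WM=19
i=1 t=23 v=4: → [21,32),[18,29),[15,26); WM=23; [9,20) fires=1 [12,23) fires=1
i=2 t=34 v=4: → [33,44),[30,41),[27,38),[24,35); WM=34; [15,26) fires=4 [18,29) fires=4 [21,32) fires=4
i=3 t=25 v=6: DROP (t<34-2); WM=34
i=4 t=37 v=3: → [36,47),[33,44),[30,41),[27,38); WM=37; [24,35) fires=4
i=5 t=5 v=8: DROP (t<37-2); WM=37
i=6 t=37 v=5: → [36,47),[33,44),[30,41),[27,38); WM=37
i=7 t=39 v=9: → [39,50),[36,47),[33,44),[30,41); WM=39; [27,38) fires=5
i=8 t=28 v=7: DROP (t<39-2); WM=39
i=9 t=47 v=8: → [45,56),[42,53),[39,50); WM=47; [30,41) fires=9 [33,44) fires=9 [36,47) fires=9
i=10 t=52 v=7: → [51,62),[48,59),[45,56),[42,53); WM=52; [39,50) fires=9

4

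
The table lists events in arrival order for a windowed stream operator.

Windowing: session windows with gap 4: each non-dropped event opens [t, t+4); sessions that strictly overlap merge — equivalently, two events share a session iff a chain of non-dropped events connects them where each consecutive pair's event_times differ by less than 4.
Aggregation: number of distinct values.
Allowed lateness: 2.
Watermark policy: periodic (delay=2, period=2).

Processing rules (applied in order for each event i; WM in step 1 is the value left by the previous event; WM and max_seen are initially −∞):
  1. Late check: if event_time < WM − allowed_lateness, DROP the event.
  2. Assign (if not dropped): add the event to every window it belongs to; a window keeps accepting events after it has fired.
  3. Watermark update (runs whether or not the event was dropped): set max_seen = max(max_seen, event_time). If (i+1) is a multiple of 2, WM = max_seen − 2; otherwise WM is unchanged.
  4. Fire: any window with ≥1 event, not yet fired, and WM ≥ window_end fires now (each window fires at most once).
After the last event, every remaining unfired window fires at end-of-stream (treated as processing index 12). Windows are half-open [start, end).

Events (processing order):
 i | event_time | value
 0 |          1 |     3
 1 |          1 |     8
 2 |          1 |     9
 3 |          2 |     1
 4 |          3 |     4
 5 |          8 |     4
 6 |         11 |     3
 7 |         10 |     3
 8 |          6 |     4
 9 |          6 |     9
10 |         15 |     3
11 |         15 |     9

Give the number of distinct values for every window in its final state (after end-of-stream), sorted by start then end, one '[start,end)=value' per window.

[1,7)=5 [8,15)=2 [15,19)=2

i=0 t=1 v=3: → [1,5); WM=−∞
i=1 t=1 v=8: → [1,5); WM=-1
i=2 t=1 v=9: → [1,5); WM=-1
i=3 t=2 v=1: → [1,6); WM=0
i=4 t=3 v=4: → [1,7); WM=0
i=5 t=8 v=4: → [8,12); WM=6
i=6 t=11 v=3: → [8,15); WM=6
i=7 t=10 v=3: → [8,15); WM=9
i=8 t=6 v=4: DROP (t<9-2); WM=9
i=9 t=6 v=9: DROP (t<9-2); WM=9
i=10 t=15 v=3: → [15,19); WM=9
i=11 t=15 v=9: → [15,19); WM=13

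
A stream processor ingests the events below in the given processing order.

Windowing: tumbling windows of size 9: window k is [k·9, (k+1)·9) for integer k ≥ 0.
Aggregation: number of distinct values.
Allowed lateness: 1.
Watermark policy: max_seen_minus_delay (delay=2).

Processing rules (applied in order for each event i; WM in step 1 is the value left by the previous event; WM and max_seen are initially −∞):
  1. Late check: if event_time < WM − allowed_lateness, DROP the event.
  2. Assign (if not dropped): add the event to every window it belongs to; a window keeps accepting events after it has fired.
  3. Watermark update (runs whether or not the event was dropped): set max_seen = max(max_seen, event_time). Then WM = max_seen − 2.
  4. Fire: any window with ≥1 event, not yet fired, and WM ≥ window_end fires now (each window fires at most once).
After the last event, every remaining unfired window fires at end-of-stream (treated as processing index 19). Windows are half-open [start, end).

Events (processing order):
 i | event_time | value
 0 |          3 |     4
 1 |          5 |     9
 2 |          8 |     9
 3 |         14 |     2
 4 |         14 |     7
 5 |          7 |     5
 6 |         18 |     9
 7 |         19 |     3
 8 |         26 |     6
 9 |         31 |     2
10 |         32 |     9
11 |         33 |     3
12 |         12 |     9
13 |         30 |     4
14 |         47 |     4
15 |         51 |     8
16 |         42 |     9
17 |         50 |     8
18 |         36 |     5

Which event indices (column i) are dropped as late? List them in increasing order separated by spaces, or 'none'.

i=0 t=3 v=4: → [0,9); WM=1
i=1 t=5 v=9: → [0,9); WM=3
i=2 t=8 v=9: → [0,9); WM=6
i=3 t=14 v=2: → [9,18); WM=12; [0,9) fires=2
i=4 t=14 v=7: → [9,18); WM=12
i=5 t=7 v=5: DROP (t<12-1); WM=12
i=6 t=18 v=9: → [18,27); WM=16
i=7 t=19 v=3: → [18,27); WM=17
i=8 t=26 v=6: → [18,27); WM=24; [9,18) fires=2
i=9 t=31 v=2: → [27,36); WM=29; [18,27) fires=3
i=10 t=32 v=9: → [27,36); WM=30
i=11 t=33 v=3: → [27,36); WM=31
i=12 t=12 v=9: DROP (t<31-1); WM=31
i=13 t=30 v=4: → [27,36); WM=31
i=14 t=47 v=4: → [45,54); WM=45; [27,36) fires=4
i=15 t=51 v=8: → [45,54); WM=49
i=16 t=42 v=9: DROP (t<49-1); WM=49
i=17 t=50 v=8: → [45,54); WM=49
i=18 t=36 v=5: DROP (t<49-1); WM=49

5 12 16 18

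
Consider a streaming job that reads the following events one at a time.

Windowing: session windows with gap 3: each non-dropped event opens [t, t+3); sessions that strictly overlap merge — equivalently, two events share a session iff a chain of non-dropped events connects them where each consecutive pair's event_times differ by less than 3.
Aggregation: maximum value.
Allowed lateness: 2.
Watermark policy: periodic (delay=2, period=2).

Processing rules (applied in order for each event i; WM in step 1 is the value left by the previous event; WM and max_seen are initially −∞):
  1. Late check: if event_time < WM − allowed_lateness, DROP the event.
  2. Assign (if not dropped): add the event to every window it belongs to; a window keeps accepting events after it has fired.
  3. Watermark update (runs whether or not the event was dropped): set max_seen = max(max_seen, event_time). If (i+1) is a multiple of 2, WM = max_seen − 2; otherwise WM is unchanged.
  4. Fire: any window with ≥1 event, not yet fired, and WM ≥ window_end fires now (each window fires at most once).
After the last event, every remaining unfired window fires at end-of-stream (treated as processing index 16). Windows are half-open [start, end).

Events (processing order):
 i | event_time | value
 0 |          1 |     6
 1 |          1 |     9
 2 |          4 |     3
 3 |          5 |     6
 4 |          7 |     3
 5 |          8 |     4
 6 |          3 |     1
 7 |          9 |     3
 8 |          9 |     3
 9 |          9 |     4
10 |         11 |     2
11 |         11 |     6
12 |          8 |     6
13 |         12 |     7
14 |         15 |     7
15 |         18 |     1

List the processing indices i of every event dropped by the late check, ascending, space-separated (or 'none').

6

i=0 t=1 v=6: → [1,4); WM=−∞
i=1 t=1 v=9: → [1,4); WM=-1
i=2 t=4 v=3: → [4,7); WM=-1
i=3 t=5 v=6: → [4,8); WM=3
i=4 t=7 v=3: → [4,10); WM=3
i=5 t=8 v=4: → [4,11); WM=6
i=6 t=3 v=1: DROP (t<6-2); WM=6
i=7 t=9 v=3: → [4,12); WM=7
i=8 t=9 v=3: → [4,12); WM=7
i=9 t=9 v=4: → [4,12); WM=7
i=10 t=11 v=2: → [4,14); WM=7
i=11 t=11 v=6: → [4,14); WM=9
i=12 t=8 v=6: → [4,14); WM=9
i=13 t=12 v=7: → [4,15); WM=10
i=14 t=15 v=7: → [15,18); WM=10
i=15 t=18 v=1: → [18,21); WM=16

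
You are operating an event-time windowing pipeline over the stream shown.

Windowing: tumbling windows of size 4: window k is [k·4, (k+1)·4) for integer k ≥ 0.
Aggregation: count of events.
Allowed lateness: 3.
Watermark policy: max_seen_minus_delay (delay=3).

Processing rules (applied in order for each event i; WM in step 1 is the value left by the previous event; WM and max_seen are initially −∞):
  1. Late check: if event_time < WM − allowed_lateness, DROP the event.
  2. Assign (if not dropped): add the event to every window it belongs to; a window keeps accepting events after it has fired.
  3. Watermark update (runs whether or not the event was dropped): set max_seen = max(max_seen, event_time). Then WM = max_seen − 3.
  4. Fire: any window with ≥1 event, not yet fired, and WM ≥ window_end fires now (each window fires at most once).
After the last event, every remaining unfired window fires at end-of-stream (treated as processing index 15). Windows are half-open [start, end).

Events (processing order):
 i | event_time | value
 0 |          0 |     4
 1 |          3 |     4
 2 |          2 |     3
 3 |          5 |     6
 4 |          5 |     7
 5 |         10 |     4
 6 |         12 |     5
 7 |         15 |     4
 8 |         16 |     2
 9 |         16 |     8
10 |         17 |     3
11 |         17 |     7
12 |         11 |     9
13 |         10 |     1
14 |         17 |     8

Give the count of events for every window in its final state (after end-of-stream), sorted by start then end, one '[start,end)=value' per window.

[0,4)=3 [4,8)=2 [8,12)=2 [12,16)=2 [16,20)=5

i=0 t=0 v=4: → [0,4); WM=-3
i=1 t=3 v=4: → [0,4); WM=0
i=2 t=2 v=3: → [0,4); WM=0
i=3 t=5 v=6: → [4,8); WM=2
i=4 t=5 v=7: → [4,8); WM=2
i=5 t=10 v=4: → [8,12); WM=7; [0,4) fires=3
i=6 t=12 v=5: → [12,16); WM=9; [4,8) fires=2
i=7 t=15 v=4: → [12,16); WM=12; [8,12) fires=1
i=8 t=16 v=2: → [16,20); WM=13
i=9 t=16 v=8: → [16,20); WM=13
i=10 t=17 v=3: → [16,20); WM=14
i=11 t=17 v=7: → [16,20); WM=14
i=12 t=11 v=9: → [8,12); WM=14
i=13 t=10 v=1: DROP (t<14-3); WM=14
i=14 t=17 v=8: → [16,20); WM=14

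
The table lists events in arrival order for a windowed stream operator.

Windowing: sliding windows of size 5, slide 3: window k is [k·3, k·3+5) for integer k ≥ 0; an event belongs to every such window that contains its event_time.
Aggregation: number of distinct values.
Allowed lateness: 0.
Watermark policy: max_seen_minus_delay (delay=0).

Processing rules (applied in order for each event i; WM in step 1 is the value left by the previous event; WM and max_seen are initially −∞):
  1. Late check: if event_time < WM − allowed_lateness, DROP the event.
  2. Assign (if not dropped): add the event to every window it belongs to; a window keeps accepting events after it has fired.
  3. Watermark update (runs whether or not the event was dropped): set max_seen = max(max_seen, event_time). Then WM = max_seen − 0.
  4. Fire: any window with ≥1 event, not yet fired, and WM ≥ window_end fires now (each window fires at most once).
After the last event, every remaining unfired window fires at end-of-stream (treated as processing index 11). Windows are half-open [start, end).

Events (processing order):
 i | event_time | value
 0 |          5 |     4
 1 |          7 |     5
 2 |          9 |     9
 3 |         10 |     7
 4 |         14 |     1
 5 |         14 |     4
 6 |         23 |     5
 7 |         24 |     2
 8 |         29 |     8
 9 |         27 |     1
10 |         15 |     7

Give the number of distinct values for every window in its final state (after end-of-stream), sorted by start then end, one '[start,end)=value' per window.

[3,8)=2 [6,11)=3 [9,14)=2 [12,17)=2 [21,26)=2 [24,29)=1 [27,32)=1

i=0 t=5 v=4: → [3,8); WM=5
i=1 t=7 v=5: → [6,11),[3,8); WM=7
i=2 t=9 v=9: → [9,14),[6,11); WM=9; [3,8) fires=2
i=3 t=10 v=7: → [9,14),[6,11); WM=10
i=4 t=14 v=1: → [12,17); WM=14; [6,11) fires=3 [9,14) fires=2
i=5 t=14 v=4: → [12,17); WM=14
i=6 t=23 v=5: → [21,26); WM=23; [12,17) fires=2
i=7 t=24 v=2: → [24,29),[21,26); WM=24
i=8 t=29 v=8: → [27,32); WM=29; [21,26) fires=2 [24,29) fires=1
i=9 t=27 v=1: DROP (t<29-0); WM=29
i=10 t=15 v=7: DROP (t<29-0); WM=29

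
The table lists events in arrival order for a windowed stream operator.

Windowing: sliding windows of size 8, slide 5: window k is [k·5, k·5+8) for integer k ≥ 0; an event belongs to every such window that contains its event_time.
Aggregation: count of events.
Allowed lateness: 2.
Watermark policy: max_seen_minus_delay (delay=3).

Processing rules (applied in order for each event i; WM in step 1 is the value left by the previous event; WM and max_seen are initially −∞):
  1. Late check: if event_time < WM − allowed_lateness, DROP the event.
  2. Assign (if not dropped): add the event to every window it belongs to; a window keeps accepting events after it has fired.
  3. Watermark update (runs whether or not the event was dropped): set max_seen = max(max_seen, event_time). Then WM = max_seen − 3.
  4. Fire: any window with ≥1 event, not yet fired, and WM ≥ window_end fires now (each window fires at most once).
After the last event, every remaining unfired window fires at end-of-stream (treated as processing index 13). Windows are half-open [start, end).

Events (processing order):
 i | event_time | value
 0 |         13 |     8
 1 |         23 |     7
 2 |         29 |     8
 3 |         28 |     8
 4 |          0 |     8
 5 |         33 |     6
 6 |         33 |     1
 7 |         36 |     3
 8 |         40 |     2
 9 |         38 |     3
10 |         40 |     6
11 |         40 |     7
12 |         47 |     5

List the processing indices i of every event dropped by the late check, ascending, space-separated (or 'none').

i=0 t=13 v=8: → [10,18); WM=10
i=1 t=23 v=7: → [20,28); WM=20; [10,18) fires=1
i=2 t=29 v=8: → [25,33); WM=26
i=3 t=28 v=8: → [25,33); WM=26
i=4 t=0 v=8: DROP (t<26-2); WM=26
i=5 t=33 v=6: → [30,38); WM=30; [20,28) fires=1
i=6 t=33 v=1: → [30,38); WM=30
i=7 t=36 v=3: → [35,43),[30,38); WM=33; [25,33) fires=2
i=8 t=40 v=2: → [40,48),[35,43); WM=37
i=9 t=38 v=3: → [35,43); WM=37
i=10 t=40 v=6: → [40,48),[35,43); WM=37
i=11 t=40 v=7: → [40,48),[35,43); WM=37
i=12 t=47 v=5: → [45,53),[40,48); WM=44; [30,38) fires=3 [35,43) fires=5

4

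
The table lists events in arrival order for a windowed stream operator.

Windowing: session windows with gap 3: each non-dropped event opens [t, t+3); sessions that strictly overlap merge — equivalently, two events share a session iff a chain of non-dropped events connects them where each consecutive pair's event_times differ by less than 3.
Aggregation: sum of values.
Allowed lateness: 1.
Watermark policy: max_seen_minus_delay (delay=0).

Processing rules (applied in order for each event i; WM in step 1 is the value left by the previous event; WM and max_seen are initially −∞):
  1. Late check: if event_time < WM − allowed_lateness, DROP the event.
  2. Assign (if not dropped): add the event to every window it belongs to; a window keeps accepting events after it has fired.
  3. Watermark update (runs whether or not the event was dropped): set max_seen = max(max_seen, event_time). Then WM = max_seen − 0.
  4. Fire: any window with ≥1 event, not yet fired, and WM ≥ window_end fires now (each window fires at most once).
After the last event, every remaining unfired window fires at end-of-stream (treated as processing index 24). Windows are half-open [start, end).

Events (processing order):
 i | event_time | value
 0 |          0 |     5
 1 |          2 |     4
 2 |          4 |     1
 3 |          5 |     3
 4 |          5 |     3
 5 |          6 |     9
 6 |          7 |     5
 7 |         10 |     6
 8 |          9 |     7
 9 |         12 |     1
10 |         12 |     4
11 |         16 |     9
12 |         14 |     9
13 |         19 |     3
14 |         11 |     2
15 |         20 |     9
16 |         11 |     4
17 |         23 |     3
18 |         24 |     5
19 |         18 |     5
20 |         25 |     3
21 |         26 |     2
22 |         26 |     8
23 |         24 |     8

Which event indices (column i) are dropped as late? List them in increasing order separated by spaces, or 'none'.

i=0 t=0 v=5: → [0,3); WM=0
i=1 t=2 v=4: → [0,5); WM=2
i=2 t=4 v=1: → [0,7); WM=4
i=3 t=5 v=3: → [0,8); WM=5
i=4 t=5 v=3: → [0,8); WM=5
i=5 t=6 v=9: → [0,9); WM=6
i=6 t=7 v=5: → [0,10); WM=7
i=7 t=10 v=6: → [10,13); WM=10
i=8 t=9 v=7: → [0,13); WM=10
i=9 t=12 v=1: → [0,15); WM=12
i=10 t=12 v=4: → [0,15); WM=12
i=11 t=16 v=9: → [16,19); WM=16
i=12 t=14 v=9: DROP (t<16-1); WM=16
i=13 t=19 v=3: → [19,22); WM=19
i=14 t=11 v=2: DROP (t<19-1); WM=19
i=15 t=20 v=9: → [19,23); WM=20
i=16 t=11 v=4: DROP (t<20-1); WM=20
i=17 t=23 v=3: → [23,26); WM=23
i=18 t=24 v=5: → [23,27); WM=24
i=19 t=18 v=5: DROP (t<24-1); WM=24
i=20 t=25 v=3: → [23,28); WM=25
i=21 t=26 v=2: → [23,29); WM=26
i=22 t=26 v=8: → [23,29); WM=26
i=23 t=24 v=8: DROP (t<26-1); WM=26

12 14 16 19 23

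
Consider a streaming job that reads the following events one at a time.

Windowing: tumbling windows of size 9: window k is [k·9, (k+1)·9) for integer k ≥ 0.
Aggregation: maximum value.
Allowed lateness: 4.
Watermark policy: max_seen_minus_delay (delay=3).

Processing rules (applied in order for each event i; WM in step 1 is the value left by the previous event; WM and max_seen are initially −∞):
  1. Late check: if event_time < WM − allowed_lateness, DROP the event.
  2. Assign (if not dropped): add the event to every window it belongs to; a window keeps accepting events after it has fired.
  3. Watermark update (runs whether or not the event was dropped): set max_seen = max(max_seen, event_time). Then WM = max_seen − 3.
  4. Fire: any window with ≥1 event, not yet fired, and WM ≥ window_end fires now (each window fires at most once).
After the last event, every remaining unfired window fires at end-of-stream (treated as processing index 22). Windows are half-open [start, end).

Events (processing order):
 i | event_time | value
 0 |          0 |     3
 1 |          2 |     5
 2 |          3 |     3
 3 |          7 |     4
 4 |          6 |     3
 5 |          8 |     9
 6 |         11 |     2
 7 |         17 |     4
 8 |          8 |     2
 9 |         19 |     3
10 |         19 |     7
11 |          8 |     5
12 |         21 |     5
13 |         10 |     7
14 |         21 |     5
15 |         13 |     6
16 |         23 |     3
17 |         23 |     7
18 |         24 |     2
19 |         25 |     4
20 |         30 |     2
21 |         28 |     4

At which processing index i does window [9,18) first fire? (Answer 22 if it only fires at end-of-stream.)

12

i=0 t=0 v=3: → [0,9); WM=-3
i=1 t=2 v=5: → [0,9); WM=-1
i=2 t=3 v=3: → [0,9); WM=0
i=3 t=7 v=4: → [0,9); WM=4
i=4 t=6 v=3: → [0,9); WM=4
i=5 t=8 v=9: → [0,9); WM=5
i=6 t=11 v=2: → [9,18); WM=8
i=7 t=17 v=4: → [9,18); WM=14; [0,9) fires=9
i=8 t=8 v=2: DROP (t<14-4); WM=14
i=9 t=19 v=3: → [18,27); WM=16
i=10 t=19 v=7: → [18,27); WM=16
i=11 t=8 v=5: DROP (t<16-4); WM=16
i=12 t=21 v=5: → [18,27); WM=18; [9,18) fires=4
i=13 t=10 v=7: DROP (t<18-4); WM=18
i=14 t=21 v=5: → [18,27); WM=18
i=15 t=13 v=6: DROP (t<18-4); WM=18
i=16 t=23 v=3: → [18,27); WM=20
i=17 t=23 v=7: → [18,27); WM=20
i=18 t=24 v=2: → [18,27); WM=21
i=19 t=25 v=4: → [18,27); WM=22
i=20 t=30 v=2: → [27,36); WM=27; [18,27) fires=7
i=21 t=28 v=4: → [27,36); WM=27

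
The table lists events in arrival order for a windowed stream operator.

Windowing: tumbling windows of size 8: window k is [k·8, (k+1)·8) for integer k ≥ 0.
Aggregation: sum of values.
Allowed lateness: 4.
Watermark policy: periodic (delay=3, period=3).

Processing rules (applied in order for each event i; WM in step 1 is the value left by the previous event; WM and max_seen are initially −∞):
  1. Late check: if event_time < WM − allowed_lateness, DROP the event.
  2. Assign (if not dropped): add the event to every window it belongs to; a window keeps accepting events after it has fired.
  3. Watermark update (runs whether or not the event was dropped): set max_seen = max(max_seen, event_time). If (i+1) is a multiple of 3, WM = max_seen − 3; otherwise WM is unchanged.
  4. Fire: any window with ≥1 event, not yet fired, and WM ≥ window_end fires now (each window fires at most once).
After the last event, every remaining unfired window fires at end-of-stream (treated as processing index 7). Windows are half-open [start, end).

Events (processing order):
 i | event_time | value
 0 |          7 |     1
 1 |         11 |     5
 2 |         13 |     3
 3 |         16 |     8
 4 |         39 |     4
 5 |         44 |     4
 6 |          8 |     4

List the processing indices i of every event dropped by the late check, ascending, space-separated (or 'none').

i=0 t=7 v=1: → [0,8); WM=−∞
i=1 t=11 v=5: → [8,16); WM=−∞
i=2 t=13 v=3: → [8,16); WM=10; [0,8) fires=1
i=3 t=16 v=8: → [16,24); WM=10
i=4 t=39 v=4: → [32,40); WM=10
i=5 t=44 v=4: → [40,48); WM=41; [8,16) fires=8 [16,24) fires=8 [32,40) fires=4
i=6 t=8 v=4: DROP (t<41-4); WM=41

6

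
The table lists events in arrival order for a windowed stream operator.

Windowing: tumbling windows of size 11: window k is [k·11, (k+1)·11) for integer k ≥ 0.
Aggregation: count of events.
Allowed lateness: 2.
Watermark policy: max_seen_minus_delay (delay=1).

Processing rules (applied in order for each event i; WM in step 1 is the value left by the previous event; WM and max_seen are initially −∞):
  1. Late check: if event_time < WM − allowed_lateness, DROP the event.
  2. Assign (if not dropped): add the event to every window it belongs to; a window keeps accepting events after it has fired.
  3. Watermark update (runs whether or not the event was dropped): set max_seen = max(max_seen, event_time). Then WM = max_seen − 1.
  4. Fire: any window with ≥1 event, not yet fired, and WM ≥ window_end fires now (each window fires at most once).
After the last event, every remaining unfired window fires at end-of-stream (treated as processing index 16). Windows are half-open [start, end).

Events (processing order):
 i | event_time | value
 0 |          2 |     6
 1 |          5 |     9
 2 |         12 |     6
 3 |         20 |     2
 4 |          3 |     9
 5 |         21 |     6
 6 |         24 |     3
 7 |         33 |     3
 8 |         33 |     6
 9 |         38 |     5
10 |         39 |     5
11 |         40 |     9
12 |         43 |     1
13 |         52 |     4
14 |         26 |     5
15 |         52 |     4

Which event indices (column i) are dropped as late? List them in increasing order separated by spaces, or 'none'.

4 14

i=0 t=2 v=6: → [0,11); WM=1
i=1 t=5 v=9: → [0,11); WM=4
i=2 t=12 v=6: → [11,22); WM=11; [0,11) fires=2
i=3 t=20 v=2: → [11,22); WM=19
i=4 t=3 v=9: DROP (t<19-2); WM=19
i=5 t=21 v=6: → [11,22); WM=20
i=6 t=24 v=3: → [22,33); WM=23; [11,22) fires=3
i=7 t=33 v=3: → [33,44); WM=32
i=8 t=33 v=6: → [33,44); WM=32
i=9 t=38 v=5: → [33,44); WM=37; [22,33) fires=1
i=10 t=39 v=5: → [33,44); WM=38
i=11 t=40 v=9: → [33,44); WM=39
i=12 t=43 v=1: → [33,44); WM=42
i=13 t=52 v=4: → [44,55); WM=51; [33,44) fires=6
i=14 t=26 v=5: DROP (t<51-2); WM=51
i=15 t=52 v=4: → [44,55); WM=51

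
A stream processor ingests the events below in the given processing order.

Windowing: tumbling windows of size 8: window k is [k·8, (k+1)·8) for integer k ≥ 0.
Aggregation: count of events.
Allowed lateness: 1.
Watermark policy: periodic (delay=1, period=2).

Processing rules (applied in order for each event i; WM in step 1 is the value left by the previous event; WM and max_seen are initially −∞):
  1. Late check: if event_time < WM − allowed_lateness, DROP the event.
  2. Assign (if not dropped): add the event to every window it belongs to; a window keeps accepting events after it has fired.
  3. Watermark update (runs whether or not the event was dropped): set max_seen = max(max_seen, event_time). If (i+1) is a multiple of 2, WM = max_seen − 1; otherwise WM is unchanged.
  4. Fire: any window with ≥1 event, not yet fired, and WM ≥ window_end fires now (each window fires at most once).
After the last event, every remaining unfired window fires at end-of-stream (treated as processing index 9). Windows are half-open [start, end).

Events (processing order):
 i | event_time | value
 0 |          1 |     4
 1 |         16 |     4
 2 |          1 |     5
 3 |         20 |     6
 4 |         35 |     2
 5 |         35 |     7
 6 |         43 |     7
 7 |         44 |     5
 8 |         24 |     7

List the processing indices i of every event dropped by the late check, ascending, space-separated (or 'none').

i=0 t=1 v=4: → [0,8); WM=−∞
i=1 t=16 v=4: → [16,24); WM=15; [0,8) fires=1
i=2 t=1 v=5: DROP (t<15-1); WM=15
i=3 t=20 v=6: → [16,24); WM=19
i=4 t=35 v=2: → [32,40); WM=19
i=5 t=35 v=7: → [32,40); WM=34; [16,24) fires=2
i=6 t=43 v=7: → [40,48); WM=34
i=7 t=44 v=5: → [40,48); WM=43; [32,40) fires=2
i=8 t=24 v=7: DROP (t<43-1); WM=43

2 8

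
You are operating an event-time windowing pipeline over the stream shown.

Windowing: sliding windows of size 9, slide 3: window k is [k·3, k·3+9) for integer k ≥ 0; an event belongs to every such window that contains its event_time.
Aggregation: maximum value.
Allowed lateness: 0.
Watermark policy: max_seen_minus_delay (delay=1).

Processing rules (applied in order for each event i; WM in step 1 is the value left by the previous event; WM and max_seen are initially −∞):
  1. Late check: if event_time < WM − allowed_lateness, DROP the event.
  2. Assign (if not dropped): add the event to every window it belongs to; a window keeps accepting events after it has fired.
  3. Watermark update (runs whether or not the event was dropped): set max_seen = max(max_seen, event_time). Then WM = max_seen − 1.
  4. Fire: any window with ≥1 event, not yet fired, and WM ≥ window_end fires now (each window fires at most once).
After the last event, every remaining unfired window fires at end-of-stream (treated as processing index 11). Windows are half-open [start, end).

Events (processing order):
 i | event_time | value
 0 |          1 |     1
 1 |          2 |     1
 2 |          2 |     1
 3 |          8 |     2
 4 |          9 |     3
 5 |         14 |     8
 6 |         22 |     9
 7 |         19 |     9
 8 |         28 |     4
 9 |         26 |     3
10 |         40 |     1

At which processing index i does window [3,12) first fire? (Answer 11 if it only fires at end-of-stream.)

5

i=0 t=1 v=1: → [0,9); WM=0
i=1 t=2 v=1: → [0,9); WM=1
i=2 t=2 v=1: → [0,9); WM=1
i=3 t=8 v=2: → [6,15),[3,12),[0,9); WM=7
i=4 t=9 v=3: → [9,18),[6,15),[3,12); WM=8
i=5 t=14 v=8: → [12,21),[9,18),[6,15); WM=13; [0,9) fires=2 [3,12) fires=3
i=6 t=22 v=9: → [21,30),[18,27),[15,24); WM=21; [6,15) fires=8 [9,18) fires=8 [12,21) fires=8
i=7 t=19 v=9: DROP (t<21-0); WM=21
i=8 t=28 v=4: → [27,36),[24,33),[21,30); WM=27; [15,24) fires=9 [18,27) fires=9
i=9 t=26 v=3: DROP (t<27-0); WM=27
i=10 t=40 v=1: → [39,48),[36,45),[33,42); WM=39; [21,30) fires=9 [24,33) fires=4 [27,36) fires=4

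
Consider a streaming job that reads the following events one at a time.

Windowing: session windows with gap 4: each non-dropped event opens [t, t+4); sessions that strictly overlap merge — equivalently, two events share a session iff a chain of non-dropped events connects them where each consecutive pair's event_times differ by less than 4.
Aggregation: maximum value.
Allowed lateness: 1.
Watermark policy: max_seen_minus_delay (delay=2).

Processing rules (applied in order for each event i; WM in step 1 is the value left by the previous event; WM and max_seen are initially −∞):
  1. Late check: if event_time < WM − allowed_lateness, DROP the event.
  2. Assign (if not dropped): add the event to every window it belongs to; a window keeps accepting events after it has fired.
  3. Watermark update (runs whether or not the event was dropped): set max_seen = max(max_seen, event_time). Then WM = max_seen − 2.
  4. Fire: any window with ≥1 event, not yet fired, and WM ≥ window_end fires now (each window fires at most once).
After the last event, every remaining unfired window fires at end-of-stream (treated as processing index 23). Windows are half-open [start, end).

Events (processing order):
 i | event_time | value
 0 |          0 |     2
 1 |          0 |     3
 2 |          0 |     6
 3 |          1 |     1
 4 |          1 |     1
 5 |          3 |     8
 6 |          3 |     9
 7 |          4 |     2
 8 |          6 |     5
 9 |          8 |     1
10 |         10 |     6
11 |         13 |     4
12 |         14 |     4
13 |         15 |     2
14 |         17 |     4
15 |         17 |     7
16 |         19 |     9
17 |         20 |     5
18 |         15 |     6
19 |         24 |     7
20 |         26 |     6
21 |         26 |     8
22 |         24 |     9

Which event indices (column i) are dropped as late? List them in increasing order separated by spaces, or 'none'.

18

i=0 t=0 v=2: → [0,4); WM=-2
i=1 t=0 v=3: → [0,4); WM=-2
i=2 t=0 v=6: → [0,4); WM=-2
i=3 t=1 v=1: → [0,5); WM=-1
i=4 t=1 v=1: → [0,5); WM=-1
i=5 t=3 v=8: → [0,7); WM=1
i=6 t=3 v=9: → [0,7); WM=1
i=7 t=4 v=2: → [0,8); WM=2
i=8 t=6 v=5: → [0,10); WM=4
i=9 t=8 v=1: → [0,12); WM=6
i=10 t=10 v=6: → [0,14); WM=8
i=11 t=13 v=4: → [0,17); WM=11
i=12 t=14 v=4: → [0,18); WM=12
i=13 t=15 v=2: → [0,19); WM=13
i=14 t=17 v=4: → [0,21); WM=15
i=15 t=17 v=7: → [0,21); WM=15
i=16 t=19 v=9: → [0,23); WM=17
i=17 t=20 v=5: → [0,24); WM=18
i=18 t=15 v=6: DROP (t<18-1); WM=18
i=19 t=24 v=7: → [24,28); WM=22
i=20 t=26 v=6: → [24,30); WM=24
i=21 t=26 v=8: → [24,30); WM=24
i=22 t=24 v=9: → [24,30); WM=24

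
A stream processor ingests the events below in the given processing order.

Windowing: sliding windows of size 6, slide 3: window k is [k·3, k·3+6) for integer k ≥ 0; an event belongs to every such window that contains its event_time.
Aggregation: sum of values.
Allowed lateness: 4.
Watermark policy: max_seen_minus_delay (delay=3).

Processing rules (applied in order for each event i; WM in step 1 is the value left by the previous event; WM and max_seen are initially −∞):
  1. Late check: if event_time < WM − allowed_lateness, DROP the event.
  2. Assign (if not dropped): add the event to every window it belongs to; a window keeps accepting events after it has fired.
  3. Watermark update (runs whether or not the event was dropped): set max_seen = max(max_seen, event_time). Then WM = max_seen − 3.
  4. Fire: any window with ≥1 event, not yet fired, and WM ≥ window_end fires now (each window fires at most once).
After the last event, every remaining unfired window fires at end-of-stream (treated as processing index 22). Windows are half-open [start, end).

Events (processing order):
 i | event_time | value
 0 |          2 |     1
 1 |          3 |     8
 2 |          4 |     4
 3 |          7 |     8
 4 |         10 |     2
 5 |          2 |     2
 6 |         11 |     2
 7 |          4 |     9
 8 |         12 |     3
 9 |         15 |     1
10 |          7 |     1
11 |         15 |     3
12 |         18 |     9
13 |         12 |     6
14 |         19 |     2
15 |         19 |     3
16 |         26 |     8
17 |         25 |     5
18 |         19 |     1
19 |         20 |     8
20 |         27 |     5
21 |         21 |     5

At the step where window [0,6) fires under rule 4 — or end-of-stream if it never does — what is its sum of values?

13

i=0 t=2 v=1: → [0,6); WM=-1
i=1 t=3 v=8: → [3,9),[0,6); WM=0
i=2 t=4 v=4: → [3,9),[0,6); WM=1
i=3 t=7 v=8: → [6,12),[3,9); WM=4
i=4 t=10 v=2: → [9,15),[6,12); WM=7; [0,6) fires=13
i=5 t=2 v=2: DROP (t<7-4); WM=7
i=6 t=11 v=2: → [9,15),[6,12); WM=8
i=7 t=4 v=9: → [3,9),[0,6); WM=8
i=8 t=12 v=3: → [12,18),[9,15); WM=9; [3,9) fires=29
i=9 t=15 v=1: → [15,21),[12,18); WM=12; [6,12) fires=12
i=10 t=7 v=1: DROP (t<12-4); WM=12
i=11 t=15 v=3: → [15,21),[12,18); WM=12
i=12 t=18 v=9: → [18,24),[15,21); WM=15; [9,15) fires=7
i=13 t=12 v=6: → [12,18),[9,15); WM=15
i=14 t=19 v=2: → [18,24),[15,21); WM=16
i=15 t=19 v=3: → [18,24),[15,21); WM=16
i=16 t=26 v=8: → [24,30),[21,27); WM=23; [12,18) fires=13 [15,21) fires=18
i=17 t=25 v=5: → [24,30),[21,27); WM=23
i=18 t=19 v=1: → [18,24),[15,21); WM=23
i=19 t=20 v=8: → [18,24),[15,21); WM=23
i=20 t=27 v=5: → [27,33),[24,30); WM=24; [18,24) fires=23
i=21 t=21 v=5: → [21,27),[18,24); WM=24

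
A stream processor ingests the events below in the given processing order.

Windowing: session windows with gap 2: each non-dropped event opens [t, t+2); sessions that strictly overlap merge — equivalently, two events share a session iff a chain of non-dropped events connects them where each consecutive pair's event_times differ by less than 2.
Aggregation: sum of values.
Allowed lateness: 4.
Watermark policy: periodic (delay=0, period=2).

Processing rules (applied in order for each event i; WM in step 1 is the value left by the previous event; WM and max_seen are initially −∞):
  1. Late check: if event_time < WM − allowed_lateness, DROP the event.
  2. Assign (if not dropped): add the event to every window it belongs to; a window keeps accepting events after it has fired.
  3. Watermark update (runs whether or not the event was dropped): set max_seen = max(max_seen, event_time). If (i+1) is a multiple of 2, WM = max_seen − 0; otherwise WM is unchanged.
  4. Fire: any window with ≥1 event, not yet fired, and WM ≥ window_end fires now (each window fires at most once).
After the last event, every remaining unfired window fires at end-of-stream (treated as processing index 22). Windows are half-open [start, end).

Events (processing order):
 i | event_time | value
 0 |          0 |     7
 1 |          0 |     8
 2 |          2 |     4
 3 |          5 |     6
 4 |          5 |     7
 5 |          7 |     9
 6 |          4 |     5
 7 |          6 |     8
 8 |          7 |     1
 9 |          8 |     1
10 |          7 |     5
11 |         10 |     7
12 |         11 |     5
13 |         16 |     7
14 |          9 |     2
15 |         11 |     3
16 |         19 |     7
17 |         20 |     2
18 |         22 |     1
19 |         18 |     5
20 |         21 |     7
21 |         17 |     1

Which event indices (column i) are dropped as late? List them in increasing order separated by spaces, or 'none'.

i=0 t=0 v=7: → [0,2); WM=−∞
i=1 t=0 v=8: → [0,2); WM=0
i=2 t=2 v=4: → [2,4); WM=0
i=3 t=5 v=6: → [5,7); WM=5
i=4 t=5 v=7: → [5,7); WM=5
i=5 t=7 v=9: → [7,9); WM=7
i=6 t=4 v=5: → [4,7); WM=7
i=7 t=6 v=8: → [4,9); WM=7
i=8 t=7 v=1: → [4,9); WM=7
i=9 t=8 v=1: → [4,10); WM=8
i=10 t=7 v=5: → [4,10); WM=8
i=11 t=10 v=7: → [10,12); WM=10
i=12 t=11 v=5: → [10,13); WM=10
i=13 t=16 v=7: → [16,18); WM=16
i=14 t=9 v=2: DROP (t<16-4); WM=16
i=15 t=11 v=3: DROP (t<16-4); WM=16
i=16 t=19 v=7: → [19,21); WM=16
i=17 t=20 v=2: → [19,22); WM=20
i=18 t=22 v=1: → [22,24); WM=20
i=19 t=18 v=5: → [18,22); WM=22
i=20 t=21 v=7: → [18,24); WM=22
i=21 t=17 v=1: DROP (t<22-4); WM=22

14 15 21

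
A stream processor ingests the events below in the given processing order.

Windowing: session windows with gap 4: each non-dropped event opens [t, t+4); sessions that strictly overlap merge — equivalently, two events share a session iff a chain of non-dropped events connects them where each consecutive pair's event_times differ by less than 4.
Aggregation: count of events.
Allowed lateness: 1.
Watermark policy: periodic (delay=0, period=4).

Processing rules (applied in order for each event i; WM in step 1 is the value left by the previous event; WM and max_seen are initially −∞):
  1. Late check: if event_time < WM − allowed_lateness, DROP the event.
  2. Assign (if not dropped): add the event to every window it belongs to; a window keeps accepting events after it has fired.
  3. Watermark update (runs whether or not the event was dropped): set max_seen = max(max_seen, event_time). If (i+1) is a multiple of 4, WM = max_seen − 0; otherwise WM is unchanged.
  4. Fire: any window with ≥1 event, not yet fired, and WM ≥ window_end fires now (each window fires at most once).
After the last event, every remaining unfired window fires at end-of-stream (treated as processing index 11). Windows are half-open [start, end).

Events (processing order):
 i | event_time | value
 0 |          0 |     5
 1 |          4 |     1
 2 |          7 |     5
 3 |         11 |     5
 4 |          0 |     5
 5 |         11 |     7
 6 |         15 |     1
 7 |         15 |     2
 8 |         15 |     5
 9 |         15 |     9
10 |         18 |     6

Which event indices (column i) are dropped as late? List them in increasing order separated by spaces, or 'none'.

4

i=0 t=0 v=5: → [0,4); WM=−∞
i=1 t=4 v=1: → [4,8); WM=−∞
i=2 t=7 v=5: → [4,11); WM=−∞
i=3 t=11 v=5: → [11,15); WM=11
i=4 t=0 v=5: DROP (t<11-1); WM=11
i=5 t=11 v=7: → [11,15); WM=11
i=6 t=15 v=1: → [15,19); WM=11
i=7 t=15 v=2: → [15,19); WM=15
i=8 t=15 v=5: → [15,19); WM=15
i=9 t=15 v=9: → [15,19); WM=15
i=10 t=18 v=6: → [15,22); WM=15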